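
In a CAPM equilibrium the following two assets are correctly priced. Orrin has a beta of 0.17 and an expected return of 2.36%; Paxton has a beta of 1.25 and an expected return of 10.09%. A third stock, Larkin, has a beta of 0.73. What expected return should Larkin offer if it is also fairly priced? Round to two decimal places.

MRP (SML slope) = (10.09% − 2.36%) / (1.25 − 0.17) = 7.73% / 1.08 = 7.1574%
R_f (intercept) = 2.36% − 0.17 × 7.1574% = 1.1432%
E(R_Larkin) = R_f + β × MRP = 1.1432% + 0.73 × 7.1574% = 6.37%

6.37%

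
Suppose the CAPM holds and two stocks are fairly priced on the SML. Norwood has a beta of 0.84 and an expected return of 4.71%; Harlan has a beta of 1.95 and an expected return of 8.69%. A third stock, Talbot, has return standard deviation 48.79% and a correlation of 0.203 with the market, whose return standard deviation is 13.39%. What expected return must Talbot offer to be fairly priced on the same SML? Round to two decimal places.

MRP = (8.69% − 4.71%) / (1.95 − 0.84) = 3.5856%
R_f = 4.71% − 0.84 × 3.5856% = 1.6981%
β_Talbot = ρ·σ_i/σ_m = 0.203 × 48.79 / 13.39 = 0.7397
E(R_Talbot) = R_f + β × MRP = 1.6981% + 0.7397 × 3.5856% = 4.35%

4.35%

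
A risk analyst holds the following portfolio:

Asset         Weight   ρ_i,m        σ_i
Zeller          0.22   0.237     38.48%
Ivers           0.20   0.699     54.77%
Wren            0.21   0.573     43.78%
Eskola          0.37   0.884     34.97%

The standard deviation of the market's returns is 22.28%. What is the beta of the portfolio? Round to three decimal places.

1.184

β_Zeller = 0.237 × 38.48% / 22.28% = 0.4093
β_Ivers = 0.699 × 54.77% / 22.28% = 1.7183
β_Wren = 0.573 × 43.78% / 22.28% = 1.1259
β_Eskola = 0.884 × 34.97% / 22.28% = 1.3875
β_P = Σ w_i β_i = 0.22×0.4093 + 0.20×1.7183 + 0.21×1.1259 + 0.37×1.3875 = 1.1835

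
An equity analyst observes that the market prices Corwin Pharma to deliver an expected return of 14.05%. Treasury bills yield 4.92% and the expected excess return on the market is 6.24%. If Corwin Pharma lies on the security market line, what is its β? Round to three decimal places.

1.463

β = (E(R) − R_f) / MRP = (14.05% − 4.92%) / 6.24% = 9.13% / 6.24% = 1.463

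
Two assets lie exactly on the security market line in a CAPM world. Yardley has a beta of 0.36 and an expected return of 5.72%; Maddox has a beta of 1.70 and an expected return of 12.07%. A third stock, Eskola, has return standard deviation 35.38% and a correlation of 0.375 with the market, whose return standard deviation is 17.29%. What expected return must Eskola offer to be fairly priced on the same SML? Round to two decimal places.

MRP = (12.07% − 5.72%) / (1.70 − 0.36) = 4.7388%
R_f = 5.72% − 0.36 × 4.7388% = 4.0140%
β_Eskola = ρ·σ_i/σ_m = 0.375 × 35.38 / 17.29 = 0.7674
E(R_Eskola) = R_f + β × MRP = 4.0140% + 0.7674 × 4.7388% = 7.65%

7.65%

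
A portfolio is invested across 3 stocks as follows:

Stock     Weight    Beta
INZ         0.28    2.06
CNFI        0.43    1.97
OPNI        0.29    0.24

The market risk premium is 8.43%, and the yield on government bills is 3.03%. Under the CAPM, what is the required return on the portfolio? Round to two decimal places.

15.62%

β_P = Σ w_i β_i = 0.28×2.06 + 0.43×1.97 + 0.29×0.24 = 1.4935
E(R_P) = R_f + β_P × MRP = 3.03% + 1.4935 × 8.43% = 15.62%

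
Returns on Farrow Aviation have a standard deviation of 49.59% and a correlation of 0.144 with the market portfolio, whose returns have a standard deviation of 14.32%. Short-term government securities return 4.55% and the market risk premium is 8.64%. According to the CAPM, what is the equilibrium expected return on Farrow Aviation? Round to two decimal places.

β = ρ × σ_i / σ_m = 0.144 × 49.59% / 14.32% = 0.4987
E(R) = 4.55% + 0.4987 × 8.64% = 8.86%

8.86%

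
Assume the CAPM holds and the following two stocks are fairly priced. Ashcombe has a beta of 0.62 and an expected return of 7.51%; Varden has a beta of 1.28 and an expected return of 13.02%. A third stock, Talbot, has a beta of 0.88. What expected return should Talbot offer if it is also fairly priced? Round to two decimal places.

9.68%

MRP (SML slope) = (13.02% − 7.51%) / (1.28 − 0.62) = 5.51% / 0.66 = 8.3485%
R_f (intercept) = 7.51% − 0.62 × 8.3485% = 2.3339%
E(R_Talbot) = R_f + β × MRP = 2.3339% + 0.88 × 8.3485% = 9.68%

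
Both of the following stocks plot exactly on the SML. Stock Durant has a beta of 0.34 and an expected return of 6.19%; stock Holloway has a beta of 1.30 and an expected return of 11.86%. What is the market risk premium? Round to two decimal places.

Both satisfy E(R) = R_f + β·MRP, so the slope of the SML is
MRP = (11.86% − 6.19%) / (1.30 − 0.34) = 5.67% / 0.96 = 5.9063%

5.91%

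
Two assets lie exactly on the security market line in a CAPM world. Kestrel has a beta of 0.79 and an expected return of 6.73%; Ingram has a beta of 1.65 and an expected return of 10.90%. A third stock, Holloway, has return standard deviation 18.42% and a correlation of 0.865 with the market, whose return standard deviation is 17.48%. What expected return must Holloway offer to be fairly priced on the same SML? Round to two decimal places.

MRP = (10.90% − 6.73%) / (1.65 − 0.79) = 4.8488%
R_f = 6.73% − 0.79 × 4.8488% = 2.8994%
β_Holloway = ρ·σ_i/σ_m = 0.865 × 18.42 / 17.48 = 0.9115
E(R_Holloway) = R_f + β × MRP = 2.8994% + 0.9115 × 4.8488% = 7.32%

7.32%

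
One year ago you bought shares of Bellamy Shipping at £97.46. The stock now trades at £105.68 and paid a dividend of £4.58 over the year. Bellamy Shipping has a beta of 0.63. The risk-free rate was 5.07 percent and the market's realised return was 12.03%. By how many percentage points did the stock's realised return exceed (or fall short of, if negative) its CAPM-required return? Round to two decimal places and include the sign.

+3.68%

Realised HPR = (P1 + D1 − P0) / P0 = (105.68 + 4.58 − 97.46) / 97.46 = 12.80 / 97.46 = 13.1336%
MRP = 12.03% − 5.07% = 6.96%
CAPM required = R_f + β·MRP = 5.07% + 0.63 × 6.96% = 9.4548%
α = realised − required = 13.1336% − 9.4548% = +3.68%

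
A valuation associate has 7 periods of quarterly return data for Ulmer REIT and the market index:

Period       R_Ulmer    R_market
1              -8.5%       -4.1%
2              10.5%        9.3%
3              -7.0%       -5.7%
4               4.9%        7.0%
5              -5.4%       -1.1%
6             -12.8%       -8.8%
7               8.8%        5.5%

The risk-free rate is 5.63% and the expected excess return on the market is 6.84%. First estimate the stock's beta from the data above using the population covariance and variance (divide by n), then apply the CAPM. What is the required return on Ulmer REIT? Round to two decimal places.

Mean R_i = (-8.5 + 10.5 − 7.0 + 4.9 − 5.4 − 12.8 + 8.8) / 7 = -1.3571%
Mean R_m = (-4.1 + 9.3 − 5.7 + 7.0 − 1.1 − 8.8 + 5.5) / 7 = 0.3000%
Σ(R_i − R̄_i)(R_m − R̄_m) = 376.5300  ⇒  Cov = 376.5300 / 7 = 53.7900
Σ(R_m − R̄_m)² = 293.0600  ⇒  Var(R_m) = 293.0600 / 7 = 41.8657
β = Cov / Var(R_m) = 53.7900 / 41.8657 = 1.2848
E(R) = R_f + β × MRP = 5.63% + 1.2848 × 6.84% = 14.42%

14.42%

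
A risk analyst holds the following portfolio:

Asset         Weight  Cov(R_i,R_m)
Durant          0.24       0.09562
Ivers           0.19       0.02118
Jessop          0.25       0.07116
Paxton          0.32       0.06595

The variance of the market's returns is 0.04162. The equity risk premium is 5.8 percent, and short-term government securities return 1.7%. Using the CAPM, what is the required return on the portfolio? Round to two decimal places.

β_Durant = 0.09562 / 0.04162 = 2.2975
β_Ivers = 0.02118 / 0.04162 = 0.5089
β_Jessop = 0.07116 / 0.04162 = 1.7098
β_Paxton = 0.06595 / 0.04162 = 1.5846
β_P = Σ w_i β_i = 0.24×2.2975 + 0.19×0.5089 + 0.25×1.7098 + 0.32×1.5846 = 1.5826
E(R_P) = R_f + β_P × MRP = 1.7% + 1.5826 × 5.8% = 10.88%

10.88%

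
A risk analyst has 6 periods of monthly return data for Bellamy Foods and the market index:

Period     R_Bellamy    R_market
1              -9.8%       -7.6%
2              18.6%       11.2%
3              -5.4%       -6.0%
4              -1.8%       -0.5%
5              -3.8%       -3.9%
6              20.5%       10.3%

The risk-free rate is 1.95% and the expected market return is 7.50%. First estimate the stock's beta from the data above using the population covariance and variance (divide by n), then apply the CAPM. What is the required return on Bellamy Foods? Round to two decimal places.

10.66%

Mean R_i = (-9.8 + 18.6 − 5.4 − 1.8 − 3.8 + 20.5) / 6 = 3.0500%
Mean R_m = (-7.6 + 11.2 − 6.0 − 0.5 − 3.9 + 10.3) / 6 = 0.5833%
Σ(R_i − R̄_i)(R_m − R̄_m) = 531.3950  ⇒  Cov = 531.3950 / 6 = 88.5658
Σ(R_m − R̄_m)² = 338.7083  ⇒  Var(R_m) = 338.7083 / 6 = 56.4514
β = Cov / Var(R_m) = 88.5658 / 56.4514 = 1.5689
MRP = 7.50% − 1.95% = 5.55%
E(R) = R_f + β × MRP = 1.95% + 1.5689 × 5.55% = 10.66%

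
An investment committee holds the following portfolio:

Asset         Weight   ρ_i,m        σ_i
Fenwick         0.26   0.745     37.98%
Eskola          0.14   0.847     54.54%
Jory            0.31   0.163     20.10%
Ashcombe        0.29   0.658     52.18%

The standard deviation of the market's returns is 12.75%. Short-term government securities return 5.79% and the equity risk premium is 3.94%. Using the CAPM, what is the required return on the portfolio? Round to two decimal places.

13.45%

β_Fenwick = 0.745 × 37.98% / 12.75% = 2.2192
β_Eskola = 0.847 × 54.54% / 12.75% = 3.6232
β_Jory = 0.163 × 20.10% / 12.75% = 0.2570
β_Ashcombe = 0.658 × 52.18% / 12.75% = 2.6929
β_P = Σ w_i β_i = 0.26×2.2192 + 0.14×3.6232 + 0.31×0.2570 + 0.29×2.6929 = 1.9449
E(R_P) = R_f + β_P × MRP = 5.79% + 1.9449 × 3.94% = 13.45%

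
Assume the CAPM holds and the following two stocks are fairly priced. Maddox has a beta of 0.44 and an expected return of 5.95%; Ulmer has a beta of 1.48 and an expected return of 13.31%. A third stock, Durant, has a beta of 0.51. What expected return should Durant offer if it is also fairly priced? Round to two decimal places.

MRP (SML slope) = (13.31% − 5.95%) / (1.48 − 0.44) = 7.36% / 1.04 = 7.0769%
R_f (intercept) = 5.95% − 0.44 × 7.0769% = 2.8362%
E(R_Durant) = R_f + β × MRP = 2.8362% + 0.51 × 7.0769% = 6.45%

6.45%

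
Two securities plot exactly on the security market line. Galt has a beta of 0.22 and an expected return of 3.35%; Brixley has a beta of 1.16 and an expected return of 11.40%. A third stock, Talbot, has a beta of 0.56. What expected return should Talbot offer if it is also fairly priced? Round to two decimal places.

6.26%

MRP (SML slope) = (11.40% − 3.35%) / (1.16 − 0.22) = 8.05% / 0.94 = 8.5638%
R_f (intercept) = 3.35% − 0.22 × 8.5638% = 1.4660%
E(R_Talbot) = R_f + β × MRP = 1.4660% + 0.56 × 8.5638% = 6.26%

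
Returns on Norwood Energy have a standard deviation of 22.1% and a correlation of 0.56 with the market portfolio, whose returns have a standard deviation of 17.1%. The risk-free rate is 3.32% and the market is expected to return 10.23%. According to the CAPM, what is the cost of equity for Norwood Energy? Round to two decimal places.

β = ρ × σ_i / σ_m = 0.56 × 22.1% / 17.1% = 0.7237
MRP = 10.23% − 3.32% = 6.91%
E(R) = 3.32% + 0.7237 × 6.91% = 8.32%

8.32%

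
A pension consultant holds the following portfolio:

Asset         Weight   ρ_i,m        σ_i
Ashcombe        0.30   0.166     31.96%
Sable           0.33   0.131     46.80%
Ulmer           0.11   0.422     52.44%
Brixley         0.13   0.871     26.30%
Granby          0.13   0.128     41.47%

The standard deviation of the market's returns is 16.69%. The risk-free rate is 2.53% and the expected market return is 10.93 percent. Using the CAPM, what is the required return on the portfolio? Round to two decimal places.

β_Ashcombe = 0.166 × 31.96% / 16.69% = 0.3179
β_Sable = 0.131 × 46.80% / 16.69% = 0.3673
β_Ulmer = 0.422 × 52.44% / 16.69% = 1.3259
β_Brixley = 0.871 × 26.30% / 16.69% = 1.3725
β_Granby = 0.128 × 41.47% / 16.69% = 0.3180
β_P = Σ w_i β_i = 0.30×0.3179 + 0.33×0.3673 + 0.11×1.3259 + 0.13×1.3725 + 0.13×0.3180 = 0.5822
MRP = 10.93% − 2.53% = 8.40%
E(R_P) = R_f + β_P × MRP = 2.53% + 0.5822 × 8.40% = 7.42%

7.42%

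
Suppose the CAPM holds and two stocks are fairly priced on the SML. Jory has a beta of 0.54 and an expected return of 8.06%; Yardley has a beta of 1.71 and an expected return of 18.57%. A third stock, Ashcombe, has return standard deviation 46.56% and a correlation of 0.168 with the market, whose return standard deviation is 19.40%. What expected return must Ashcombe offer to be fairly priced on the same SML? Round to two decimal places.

MRP = (18.57% − 8.06%) / (1.71 − 0.54) = 8.9829%
R_f = 8.06% − 0.54 × 8.9829% = 3.2092%
β_Ashcombe = ρ·σ_i/σ_m = 0.168 × 46.56 / 19.40 = 0.4032
E(R_Ashcombe) = R_f + β × MRP = 3.2092% + 0.4032 × 8.9829% = 6.83%

6.83%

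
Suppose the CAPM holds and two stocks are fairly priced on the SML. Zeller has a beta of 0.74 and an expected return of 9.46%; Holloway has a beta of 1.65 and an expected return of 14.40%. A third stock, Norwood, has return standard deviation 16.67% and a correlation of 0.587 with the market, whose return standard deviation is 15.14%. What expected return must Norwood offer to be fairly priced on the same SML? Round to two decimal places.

MRP = (14.40% − 9.46%) / (1.65 − 0.74) = 5.4286%
R_f = 9.46% − 0.74 × 5.4286% = 5.4428%
β_Norwood = ρ·σ_i/σ_m = 0.587 × 16.67 / 15.14 = 0.6463
E(R_Norwood) = R_f + β × MRP = 5.4428% + 0.6463 × 5.4286% = 8.95%

8.95%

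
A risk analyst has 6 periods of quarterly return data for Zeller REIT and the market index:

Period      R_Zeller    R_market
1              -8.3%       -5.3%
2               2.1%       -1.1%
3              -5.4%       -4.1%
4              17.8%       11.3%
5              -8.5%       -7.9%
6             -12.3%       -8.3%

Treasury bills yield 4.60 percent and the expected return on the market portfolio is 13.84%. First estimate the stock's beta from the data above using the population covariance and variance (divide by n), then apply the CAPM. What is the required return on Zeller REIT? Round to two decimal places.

18.40%

Mean R_i = (-8.3 + 2.1 − 5.4 + 17.8 − 8.5 − 12.3) / 6 = -2.4333%
Mean R_m = (-5.3 − 1.1 − 4.1 + 11.3 − 7.9 − 8.3) / 6 = -2.5667%
Σ(R_i − R̄_i)(R_m − R̄_m) = 396.7267  ⇒  Cov = 396.7267 / 6 = 66.1211
Σ(R_m − R̄_m)² = 265.5733  ⇒  Var(R_m) = 265.5733 / 6 = 44.2622
β = Cov / Var(R_m) = 66.1211 / 44.2622 = 1.4939
MRP = 13.84% − 4.60% = 9.24%
E(R) = R_f + β × MRP = 4.60% + 1.4939 × 9.24% = 18.40%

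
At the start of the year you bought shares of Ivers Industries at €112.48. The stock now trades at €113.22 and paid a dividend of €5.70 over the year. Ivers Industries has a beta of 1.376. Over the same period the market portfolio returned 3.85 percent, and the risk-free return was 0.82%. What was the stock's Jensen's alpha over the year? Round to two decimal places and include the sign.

+0.74%

Realised HPR = (P1 + D1 − P0) / P0 = (113.22 + 5.70 − 112.48) / 112.48 = 6.44 / 112.48 = 5.7255%
MRP = 3.85% − 0.82% = 3.03%
CAPM required = R_f + β·MRP = 0.82% + 1.376 × 3.03% = 4.98928%
α = realised − required = 5.7255% − 4.98928% = +0.74%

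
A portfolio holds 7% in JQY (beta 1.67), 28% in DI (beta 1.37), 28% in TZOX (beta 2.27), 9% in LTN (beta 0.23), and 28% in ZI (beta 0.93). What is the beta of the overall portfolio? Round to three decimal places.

β_P = Σ w_i β_i = 0.07×1.67 + 0.28×1.37 + 0.28×2.27 + 0.09×0.23 + 0.28×0.93 = 1.4172

1.417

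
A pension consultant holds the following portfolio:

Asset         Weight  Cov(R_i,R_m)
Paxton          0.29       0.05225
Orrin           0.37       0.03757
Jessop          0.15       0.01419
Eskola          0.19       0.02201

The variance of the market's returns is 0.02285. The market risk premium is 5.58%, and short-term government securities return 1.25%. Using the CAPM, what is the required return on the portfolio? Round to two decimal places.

β_Paxton = 0.05225 / 0.02285 = 2.2867
β_Orrin = 0.03757 / 0.02285 = 1.6442
β_Jessop = 0.01419 / 0.02285 = 0.6210
β_Eskola = 0.02201 / 0.02285 = 0.9632
β_P = Σ w_i β_i = 0.29×2.2867 + 0.37×1.6442 + 0.15×0.6210 + 0.19×0.9632 = 1.5477
E(R_P) = R_f + β_P × MRP = 1.25% + 1.5477 × 5.58% = 9.89%

9.89%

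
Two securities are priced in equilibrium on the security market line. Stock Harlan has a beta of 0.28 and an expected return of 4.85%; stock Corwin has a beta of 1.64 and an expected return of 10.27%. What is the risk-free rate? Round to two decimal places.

3.73%

Both satisfy E(R) = R_f + β·MRP, so the slope of the SML is
MRP = (10.27% − 4.85%) / (1.64 − 0.28) = 5.42% / 1.36 = 3.9853%
R_f = E(R_Harlan) − β_Harlan·MRP = 4.85% − 0.28 × 3.9853% = 3.7341%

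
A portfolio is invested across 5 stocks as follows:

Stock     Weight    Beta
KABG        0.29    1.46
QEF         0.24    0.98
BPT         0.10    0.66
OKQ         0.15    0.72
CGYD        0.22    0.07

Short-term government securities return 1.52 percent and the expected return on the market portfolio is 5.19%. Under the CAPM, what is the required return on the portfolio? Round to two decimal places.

4.63%

β_P = Σ w_i β_i = 0.29×1.46 + 0.24×0.98 + 0.10×0.66 + 0.15×0.72 + 0.22×0.07 = 0.8480
MRP = 5.19% − 1.52% = 3.67%
E(R_P) = R_f + β_P × MRP = 1.52% + 0.8480 × 3.67% = 4.63%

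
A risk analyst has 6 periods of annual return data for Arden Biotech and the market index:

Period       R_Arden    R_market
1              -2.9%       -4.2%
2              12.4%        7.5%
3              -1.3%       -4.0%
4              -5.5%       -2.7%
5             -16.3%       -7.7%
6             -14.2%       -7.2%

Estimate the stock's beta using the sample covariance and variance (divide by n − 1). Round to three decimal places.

Mean R_i = (-2.9 + 12.4 − 1.3 − 5.5 − 16.3 − 14.2) / 6 = -4.6333%
Mean R_m = (-4.2 + 7.5 − 4.0 − 2.7 − 7.7 − 7.2) / 6 = -3.0500%
Σ(R_i − R̄_i)(R_m − R̄_m) = 268.1900  ⇒  Cov = 268.1900 / 5 = 53.6380
Σ(R_m − R̄_m)² = 152.4950  ⇒  Var(R_m) = 152.4950 / 5 = 30.4990
β = Cov / Var(R_m) = 53.6380 / 30.4990 = 1.7587

1.759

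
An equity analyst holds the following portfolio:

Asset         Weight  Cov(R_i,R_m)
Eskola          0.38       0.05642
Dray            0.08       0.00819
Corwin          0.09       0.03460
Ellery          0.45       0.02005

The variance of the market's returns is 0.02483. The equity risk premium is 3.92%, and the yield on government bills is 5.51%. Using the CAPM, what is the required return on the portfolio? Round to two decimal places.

β_Eskola = 0.05642 / 0.02483 = 2.2723
β_Dray = 0.00819 / 0.02483 = 0.3298
β_Corwin = 0.03460 / 0.02483 = 1.3935
β_Ellery = 0.02005 / 0.02483 = 0.8075
β_P = Σ w_i β_i = 0.38×2.2723 + 0.08×0.3298 + 0.09×1.3935 + 0.45×0.8075 = 1.3786
E(R_P) = R_f + β_P × MRP = 5.51% + 1.3786 × 3.92% = 10.91%

10.91%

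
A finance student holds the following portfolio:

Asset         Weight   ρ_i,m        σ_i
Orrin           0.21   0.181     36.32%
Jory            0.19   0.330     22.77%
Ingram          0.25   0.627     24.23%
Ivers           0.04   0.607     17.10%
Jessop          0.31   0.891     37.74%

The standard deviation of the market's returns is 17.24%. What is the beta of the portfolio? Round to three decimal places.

1.012

β_Orrin = 0.181 × 36.32% / 17.24% = 0.3813
β_Jory = 0.330 × 22.77% / 17.24% = 0.4359
β_Ingram = 0.627 × 24.23% / 17.24% = 0.8812
β_Ivers = 0.607 × 17.10% / 17.24% = 0.6021
β_Jessop = 0.891 × 37.74% / 17.24% = 1.9505
β_P = Σ w_i β_i = 0.21×0.3813 + 0.19×0.4359 + 0.25×0.8812 + 0.04×0.6021 + 0.31×1.9505 = 1.0119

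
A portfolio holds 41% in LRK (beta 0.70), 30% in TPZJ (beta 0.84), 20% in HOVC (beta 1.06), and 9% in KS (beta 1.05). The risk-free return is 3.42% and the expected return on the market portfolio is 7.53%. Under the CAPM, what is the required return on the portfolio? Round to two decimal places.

6.90%

β_P = Σ w_i β_i = 0.41×0.70 + 0.30×0.84 + 0.20×1.06 + 0.09×1.05 = 0.8455
MRP = 7.53% − 3.42% = 4.11%
E(R_P) = R_f + β_P × MRP = 3.42% + 0.8455 × 4.11% = 6.90%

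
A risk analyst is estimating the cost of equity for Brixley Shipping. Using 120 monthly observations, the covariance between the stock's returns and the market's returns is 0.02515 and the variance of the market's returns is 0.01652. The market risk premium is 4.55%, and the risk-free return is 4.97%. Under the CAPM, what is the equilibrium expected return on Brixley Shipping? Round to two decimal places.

11.90%

β = Cov(R_i, R_m) / Var(R_m) = 0.02515 / 0.01652 = 1.5224
E(R) = R_f + β × MRP = 4.97% + 1.5224 × 4.55% = 11.90%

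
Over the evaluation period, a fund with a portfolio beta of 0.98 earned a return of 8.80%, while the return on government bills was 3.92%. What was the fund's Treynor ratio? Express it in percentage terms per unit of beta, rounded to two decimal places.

Treynor = (R_P − R_f) / β_P = (8.80% − 3.92%) / 0.9800 = 4.88% / 0.9800 = 4.98%

4.98%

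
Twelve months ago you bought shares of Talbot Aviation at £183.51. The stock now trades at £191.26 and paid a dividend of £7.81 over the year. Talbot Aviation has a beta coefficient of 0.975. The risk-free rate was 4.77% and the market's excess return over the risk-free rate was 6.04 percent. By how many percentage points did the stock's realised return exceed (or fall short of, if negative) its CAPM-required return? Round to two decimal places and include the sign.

Realised HPR = (P1 + D1 − P0) / P0 = (191.26 + 7.81 − 183.51) / 183.51 = 15.56 / 183.51 = 8.4791%
CAPM required = R_f + β·MRP = 4.77% + 0.975 × 6.04% = 10.65900%
α = realised − required = 8.4791% − 10.65900% = -2.18%

-2.18%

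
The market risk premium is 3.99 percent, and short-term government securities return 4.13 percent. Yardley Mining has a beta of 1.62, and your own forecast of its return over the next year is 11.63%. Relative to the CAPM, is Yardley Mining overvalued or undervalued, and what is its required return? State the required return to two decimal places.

Undervalued; required return 10.59%

Required return = R_f + β·MRP = 4.13% + 1.62 × 3.99% = 10.59%
Forecast 11.63% > required 10.59% → the stock plots above the SML → undervalued.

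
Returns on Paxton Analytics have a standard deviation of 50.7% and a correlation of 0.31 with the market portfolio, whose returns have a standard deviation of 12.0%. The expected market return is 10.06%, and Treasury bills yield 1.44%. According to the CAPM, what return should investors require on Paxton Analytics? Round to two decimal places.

12.73%

β = ρ × σ_i / σ_m = 0.31 × 50.7% / 12.0% = 1.3098
MRP = 10.06% − 1.44% = 8.62%
E(R) = 1.44% + 1.3098 × 8.62% = 12.73%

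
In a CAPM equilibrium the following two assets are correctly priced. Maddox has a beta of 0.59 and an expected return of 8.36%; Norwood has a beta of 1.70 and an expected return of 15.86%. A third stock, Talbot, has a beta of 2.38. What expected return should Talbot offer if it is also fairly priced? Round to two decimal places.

20.45%

MRP (SML slope) = (15.86% − 8.36%) / (1.70 − 0.59) = 7.50% / 1.11 = 6.7568%
R_f (intercept) = 8.36% − 0.59 × 6.7568% = 4.3735%
E(R_Talbot) = R_f + β × MRP = 4.3735% + 2.38 × 6.7568% = 20.45%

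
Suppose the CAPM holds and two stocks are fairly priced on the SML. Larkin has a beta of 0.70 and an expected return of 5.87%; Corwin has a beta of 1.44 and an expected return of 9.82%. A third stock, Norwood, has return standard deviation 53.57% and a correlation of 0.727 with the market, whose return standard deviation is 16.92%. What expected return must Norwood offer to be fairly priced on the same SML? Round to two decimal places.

14.42%

MRP = (9.82% − 5.87%) / (1.44 − 0.70) = 5.3378%
R_f = 5.87% − 0.70 × 5.3378% = 2.1335%
β_Norwood = ρ·σ_i/σ_m = 0.727 × 53.57 / 16.92 = 2.3017
E(R_Norwood) = R_f + β × MRP = 2.1335% + 2.3017 × 5.3378% = 14.42%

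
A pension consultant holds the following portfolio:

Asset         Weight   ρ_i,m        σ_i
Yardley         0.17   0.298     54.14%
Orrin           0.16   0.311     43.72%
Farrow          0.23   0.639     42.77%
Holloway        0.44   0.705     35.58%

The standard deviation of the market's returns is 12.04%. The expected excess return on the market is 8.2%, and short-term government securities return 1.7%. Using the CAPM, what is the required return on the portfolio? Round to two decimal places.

β_Yardley = 0.298 × 54.14% / 12.04% = 1.3400
β_Orrin = 0.311 × 43.72% / 12.04% = 1.1293
β_Farrow = 0.639 × 42.77% / 12.04% = 2.2699
β_Holloway = 0.705 × 35.58% / 12.04% = 2.0834
β_P = Σ w_i β_i = 0.17×1.3400 + 0.16×1.1293 + 0.23×2.2699 + 0.44×2.0834 = 1.8473
E(R_P) = R_f + β_P × MRP = 1.7% + 1.8473 × 8.2% = 16.85%

16.85%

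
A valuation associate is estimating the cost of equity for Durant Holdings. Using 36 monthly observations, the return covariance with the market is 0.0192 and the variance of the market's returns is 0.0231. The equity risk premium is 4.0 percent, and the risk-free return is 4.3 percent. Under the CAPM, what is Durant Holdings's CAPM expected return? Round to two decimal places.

β = Cov(R_i, R_m) / Var(R_m) = 0.0192 / 0.0231 = 0.8312
E(R) = R_f + β × MRP = 4.3% + 0.8312 × 4.0% = 7.62%

7.62%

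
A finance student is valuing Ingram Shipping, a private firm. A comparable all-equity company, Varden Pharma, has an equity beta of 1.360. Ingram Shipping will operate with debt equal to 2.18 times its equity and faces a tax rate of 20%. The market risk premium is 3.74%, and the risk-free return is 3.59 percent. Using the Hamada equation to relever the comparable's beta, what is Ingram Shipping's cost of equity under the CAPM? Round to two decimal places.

17.55%

β_L = β_U × [1 + (1 − t)(D/E)] = 1.360 × [1 + (1 − 0.20) × 2.18]
    = 1.360 × [1 + 0.80 × 2.18] = 1.360 × 2.7440 = 3.7318
E(R) = R_f + β_L × MRP = 3.59% + 3.7318 × 3.74% = 17.55%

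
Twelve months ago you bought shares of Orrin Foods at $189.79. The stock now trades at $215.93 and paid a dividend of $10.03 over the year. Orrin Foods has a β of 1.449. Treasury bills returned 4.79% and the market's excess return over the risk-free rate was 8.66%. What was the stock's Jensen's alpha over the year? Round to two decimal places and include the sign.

Realised HPR = (P1 + D1 − P0) / P0 = (215.93 + 10.03 − 189.79) / 189.79 = 36.17 / 189.79 = 19.0579%
CAPM required = R_f + β·MRP = 4.79% + 1.449 × 8.66% = 17.33834%
α = realised − required = 19.0579% − 17.33834% = +1.72%

+1.72%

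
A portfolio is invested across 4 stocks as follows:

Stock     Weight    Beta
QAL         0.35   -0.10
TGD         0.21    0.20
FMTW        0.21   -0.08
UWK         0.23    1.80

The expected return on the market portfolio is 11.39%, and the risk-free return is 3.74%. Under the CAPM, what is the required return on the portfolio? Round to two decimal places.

6.83%

β_P = Σ w_i β_i = 0.35×-0.10 + 0.21×0.20 + 0.21×-0.08 + 0.23×1.80 = 0.4042
MRP = 11.39% − 3.74% = 7.65%
E(R_P) = R_f + β_P × MRP = 3.74% + 0.4042 × 7.65% = 6.83%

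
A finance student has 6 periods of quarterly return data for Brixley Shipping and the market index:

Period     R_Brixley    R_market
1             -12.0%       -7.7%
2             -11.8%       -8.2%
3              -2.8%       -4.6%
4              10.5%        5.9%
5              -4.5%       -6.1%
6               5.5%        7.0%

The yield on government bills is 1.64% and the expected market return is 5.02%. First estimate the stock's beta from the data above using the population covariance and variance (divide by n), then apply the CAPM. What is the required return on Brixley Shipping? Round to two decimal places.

5.85%

Mean R_i = (-12.0 − 11.8 − 2.8 + 10.5 − 4.5 + 5.5) / 6 = -2.5167%
Mean R_m = (-7.7 − 8.2 − 4.6 + 5.9 − 6.1 + 7.0) / 6 = -2.2833%
Σ(R_i − R̄_i)(R_m − R̄_m) = 295.4617  ⇒  Cov = 295.4617 / 6 = 49.2436
Σ(R_m − R̄_m)² = 237.4283  ⇒  Var(R_m) = 237.4283 / 6 = 39.5714
β = Cov / Var(R_m) = 49.2436 / 39.5714 = 1.2444
MRP = 5.02% − 1.64% = 3.38%
E(R) = R_f + β × MRP = 1.64% + 1.2444 × 3.38% = 5.85%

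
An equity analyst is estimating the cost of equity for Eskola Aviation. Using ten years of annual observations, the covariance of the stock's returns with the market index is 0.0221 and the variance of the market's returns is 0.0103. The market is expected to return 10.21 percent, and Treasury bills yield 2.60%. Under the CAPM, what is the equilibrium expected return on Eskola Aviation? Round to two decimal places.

β = Cov(R_i, R_m) / Var(R_m) = 0.0221 / 0.0103 = 2.1456
MRP = 10.21% − 2.60% = 7.61%
E(R) = R_f + β × MRP = 2.60% + 2.1456 × 7.61% = 18.93%

18.93%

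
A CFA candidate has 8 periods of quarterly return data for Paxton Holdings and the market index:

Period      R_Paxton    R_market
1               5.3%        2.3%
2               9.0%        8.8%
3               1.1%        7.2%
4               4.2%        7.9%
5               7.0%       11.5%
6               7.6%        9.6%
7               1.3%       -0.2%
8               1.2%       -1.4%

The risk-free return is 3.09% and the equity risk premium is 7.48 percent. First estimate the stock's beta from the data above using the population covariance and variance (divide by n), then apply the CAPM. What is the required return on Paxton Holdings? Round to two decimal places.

Mean R_i = (5.3 + 9.0 + 1.1 + 4.2 + 7.0 + 7.6 + 1.3 + 1.2) / 8 = 4.5875%
Mean R_m = (2.3 + 8.8 + 7.2 + 7.9 + 11.5 + 9.6 − 0.2 − 1.4) / 8 = 5.7125%
Σ(R_i − R̄_i)(R_m − R̄_m) = 74.3613  ⇒  Cov = 74.3613 / 8 = 9.2952
Σ(R_m − R̄_m)² = 162.3288  ⇒  Var(R_m) = 162.3288 / 8 = 20.2911
β = Cov / Var(R_m) = 9.2952 / 20.2911 = 0.4581
E(R) = R_f + β × MRP = 3.09% + 0.4581 × 7.48% = 6.52%

6.52%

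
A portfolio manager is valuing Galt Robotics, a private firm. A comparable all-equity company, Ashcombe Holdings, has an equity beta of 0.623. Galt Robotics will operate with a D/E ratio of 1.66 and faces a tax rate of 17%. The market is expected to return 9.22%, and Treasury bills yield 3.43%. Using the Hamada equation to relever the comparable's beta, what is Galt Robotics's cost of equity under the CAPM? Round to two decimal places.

12.01%

β_L = β_U × [1 + (1 − t)(D/E)] = 0.623 × [1 + (1 − 0.17) × 1.66]
    = 0.623 × [1 + 0.83 × 1.66] = 0.623 × 2.3778 = 1.4814
MRP = 9.22% − 3.43% = 5.79%
E(R) = R_f + β_L × MRP = 3.43% + 1.4814 × 5.79% = 12.01%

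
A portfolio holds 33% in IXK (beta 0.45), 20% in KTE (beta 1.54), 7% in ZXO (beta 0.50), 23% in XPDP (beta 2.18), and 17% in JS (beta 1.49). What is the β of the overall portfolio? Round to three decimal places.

1.246

β_P = Σ w_i β_i = 0.33×0.45 + 0.20×1.54 + 0.07×0.50 + 0.23×2.18 + 0.17×1.49 = 1.2462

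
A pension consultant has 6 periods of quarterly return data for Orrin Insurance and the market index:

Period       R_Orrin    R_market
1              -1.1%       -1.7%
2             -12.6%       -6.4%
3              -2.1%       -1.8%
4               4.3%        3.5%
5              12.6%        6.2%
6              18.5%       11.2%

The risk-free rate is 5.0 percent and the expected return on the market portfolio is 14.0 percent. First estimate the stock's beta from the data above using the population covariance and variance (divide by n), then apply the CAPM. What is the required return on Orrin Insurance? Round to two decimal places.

20.55%

Mean R_i = (-1.1 − 12.6 − 2.1 + 4.3 + 12.6 + 18.5) / 6 = 3.2667%
Mean R_m = (-1.7 − 6.4 − 1.8 + 3.5 + 6.2 + 11.2) / 6 = 1.8333%
Σ(R_i − R̄_i)(R_m − R̄_m) = 350.7267  ⇒  Cov = 350.7267 / 6 = 58.4545
Σ(R_m − R̄_m)² = 203.0533  ⇒  Var(R_m) = 203.0533 / 6 = 33.8422
β = Cov / Var(R_m) = 58.4545 / 33.8422 = 1.7273
MRP = 14.0% − 5.0% = 9.00%
E(R) = R_f + β × MRP = 5.0% + 1.7273 × 9.0% = 20.55%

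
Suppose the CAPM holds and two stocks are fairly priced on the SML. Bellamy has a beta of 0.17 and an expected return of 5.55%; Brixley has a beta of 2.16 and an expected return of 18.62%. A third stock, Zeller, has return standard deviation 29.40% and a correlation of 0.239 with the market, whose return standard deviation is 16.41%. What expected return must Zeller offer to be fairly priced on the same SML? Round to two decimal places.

7.25%

MRP = (18.62% − 5.55%) / (2.16 − 0.17) = 6.5678%
R_f = 5.55% − 0.17 × 6.5678% = 4.4335%
β_Zeller = ρ·σ_i/σ_m = 0.239 × 29.40 / 16.41 = 0.4282
E(R_Zeller) = R_f + β × MRP = 4.4335% + 0.4282 × 6.5678% = 7.25%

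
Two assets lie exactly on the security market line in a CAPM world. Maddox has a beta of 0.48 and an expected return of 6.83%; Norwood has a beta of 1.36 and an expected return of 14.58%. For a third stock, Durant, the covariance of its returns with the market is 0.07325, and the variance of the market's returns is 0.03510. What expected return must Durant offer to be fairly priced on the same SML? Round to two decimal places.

MRP = (14.58% − 6.83%) / (1.36 − 0.48) = 8.8068%
R_f = 6.83% − 0.48 × 8.8068% = 2.6027%
β_Durant = Cov / Var(R_m) = 0.07325 / 0.03510 = 2.0869
E(R_Durant) = R_f + β × MRP = 2.6027% + 2.0869 × 8.8068% = 20.98%

20.98%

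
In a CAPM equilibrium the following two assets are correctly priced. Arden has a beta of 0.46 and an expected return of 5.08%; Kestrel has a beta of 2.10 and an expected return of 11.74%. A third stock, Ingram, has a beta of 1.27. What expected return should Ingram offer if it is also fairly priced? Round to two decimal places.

8.37%

MRP (SML slope) = (11.74% − 5.08%) / (2.10 − 0.46) = 6.66% / 1.64 = 4.0610%
R_f (intercept) = 5.08% − 0.46 × 4.0610% = 3.2119%
E(R_Ingram) = R_f + β × MRP = 3.2119% + 1.27 × 4.0610% = 8.37%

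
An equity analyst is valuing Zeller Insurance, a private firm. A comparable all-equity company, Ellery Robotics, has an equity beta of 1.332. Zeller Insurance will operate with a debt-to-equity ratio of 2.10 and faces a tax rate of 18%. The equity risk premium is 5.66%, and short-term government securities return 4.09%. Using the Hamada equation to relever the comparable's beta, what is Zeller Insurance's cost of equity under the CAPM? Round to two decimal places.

24.61%

β_L = β_U × [1 + (1 − t)(D/E)] = 1.332 × [1 + (1 − 0.18) × 2.10]
    = 1.332 × [1 + 0.82 × 2.10] = 1.332 × 2.7220 = 3.6257
E(R) = R_f + β_L × MRP = 4.09% + 3.6257 × 5.66% = 24.61%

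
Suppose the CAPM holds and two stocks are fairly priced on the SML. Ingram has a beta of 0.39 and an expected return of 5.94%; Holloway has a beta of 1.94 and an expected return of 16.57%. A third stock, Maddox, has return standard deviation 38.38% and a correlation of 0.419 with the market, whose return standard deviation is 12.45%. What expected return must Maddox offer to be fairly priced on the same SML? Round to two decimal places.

12.12%

MRP = (16.57% − 5.94%) / (1.94 − 0.39) = 6.8581%
R_f = 5.94% − 0.39 × 6.8581% = 3.2653%
β_Maddox = ρ·σ_i/σ_m = 0.419 × 38.38 / 12.45 = 1.2917
E(R_Maddox) = R_f + β × MRP = 3.2653% + 1.2917 × 6.8581% = 12.12%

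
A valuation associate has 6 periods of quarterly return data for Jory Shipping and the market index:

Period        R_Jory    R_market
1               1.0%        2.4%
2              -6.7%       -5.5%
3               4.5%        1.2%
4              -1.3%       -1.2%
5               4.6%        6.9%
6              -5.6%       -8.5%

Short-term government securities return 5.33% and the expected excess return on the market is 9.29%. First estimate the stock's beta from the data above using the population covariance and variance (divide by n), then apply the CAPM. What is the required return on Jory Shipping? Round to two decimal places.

Mean R_i = (1.0 − 6.7 + 4.5 − 1.3 + 4.6 − 5.6) / 6 = -0.5833%
Mean R_m = (2.4 − 5.5 + 1.2 − 1.2 + 6.9 − 8.5) / 6 = -0.7833%
Σ(R_i − R̄_i)(R_m − R̄_m) = 122.8083  ⇒  Cov = 122.8083 / 6 = 20.4681
Σ(R_m − R̄_m)² = 155.0683  ⇒  Var(R_m) = 155.0683 / 6 = 25.8447
β = Cov / Var(R_m) = 20.4681 / 25.8447 = 0.7920
E(R) = R_f + β × MRP = 5.33% + 0.7920 × 9.29% = 12.69%

12.69%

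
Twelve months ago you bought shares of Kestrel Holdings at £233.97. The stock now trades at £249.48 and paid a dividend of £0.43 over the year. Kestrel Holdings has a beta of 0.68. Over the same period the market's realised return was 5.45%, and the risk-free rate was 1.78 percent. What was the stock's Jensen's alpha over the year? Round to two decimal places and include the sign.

Realised HPR = (P1 + D1 − P0) / P0 = (249.48 + 0.43 − 233.97) / 233.97 = 15.94 / 233.97 = 6.8128%
MRP = 5.45% − 1.78% = 3.67%
CAPM required = R_f + β·MRP = 1.78% + 0.68 × 3.67% = 4.2756%
α = realised − required = 6.8128% − 4.2756% = +2.54%

+2.54%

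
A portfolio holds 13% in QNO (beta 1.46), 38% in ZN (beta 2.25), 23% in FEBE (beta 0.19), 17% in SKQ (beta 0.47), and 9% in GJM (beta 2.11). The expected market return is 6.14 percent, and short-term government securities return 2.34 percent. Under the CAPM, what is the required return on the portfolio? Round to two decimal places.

β_P = Σ w_i β_i = 0.13×1.46 + 0.38×2.25 + 0.23×0.19 + 0.17×0.47 + 0.09×2.11 = 1.3583
MRP = 6.14% − 2.34% = 3.80%
E(R_P) = R_f + β_P × MRP = 2.34% + 1.3583 × 3.80% = 7.50%

7.50%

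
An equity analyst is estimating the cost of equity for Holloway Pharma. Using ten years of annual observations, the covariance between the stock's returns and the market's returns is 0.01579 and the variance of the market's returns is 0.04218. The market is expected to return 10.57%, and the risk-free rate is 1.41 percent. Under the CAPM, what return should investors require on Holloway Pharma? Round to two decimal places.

β = Cov(R_i, R_m) / Var(R_m) = 0.01579 / 0.04218 = 0.3743
MRP = 10.57% − 1.41% = 9.16%
E(R) = R_f + β × MRP = 1.41% + 0.3743 × 9.16% = 4.84%

4.84%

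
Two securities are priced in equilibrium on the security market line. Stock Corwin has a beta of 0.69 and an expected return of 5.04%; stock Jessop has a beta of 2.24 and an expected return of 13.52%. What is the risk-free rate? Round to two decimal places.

1.27%

Both satisfy E(R) = R_f + β·MRP, so the slope of the SML is
MRP = (13.52% − 5.04%) / (2.24 − 0.69) = 8.48% / 1.55 = 5.4710%
R_f = E(R_Corwin) − β_Corwin·MRP = 5.04% − 0.69 × 5.4710% = 1.2650%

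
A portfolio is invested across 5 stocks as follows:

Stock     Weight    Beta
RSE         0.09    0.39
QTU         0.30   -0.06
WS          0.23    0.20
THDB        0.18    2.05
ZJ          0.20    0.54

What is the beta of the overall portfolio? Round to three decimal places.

β_P = Σ w_i β_i = 0.09×0.39 + 0.30×-0.06 + 0.23×0.20 + 0.18×2.05 + 0.20×0.54 = 0.5401

0.540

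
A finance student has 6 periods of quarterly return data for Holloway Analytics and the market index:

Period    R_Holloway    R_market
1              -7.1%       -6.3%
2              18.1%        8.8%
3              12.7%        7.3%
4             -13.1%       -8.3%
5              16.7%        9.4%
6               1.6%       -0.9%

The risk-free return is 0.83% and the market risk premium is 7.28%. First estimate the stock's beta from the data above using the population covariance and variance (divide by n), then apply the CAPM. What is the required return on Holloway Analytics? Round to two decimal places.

12.80%

Mean R_i = (-7.1 + 18.1 + 12.7 − 13.1 + 16.7 + 1.6) / 6 = 4.8167%
Mean R_m = (-6.3 + 8.8 + 7.3 − 8.3 + 9.4 − 0.9) / 6 = 1.6667%
Σ(R_i − R̄_i)(R_m − R̄_m) = 512.8233  ⇒  Cov = 512.8233 / 6 = 85.4706
Σ(R_m − R̄_m)² = 311.8133  ⇒  Var(R_m) = 311.8133 / 6 = 51.9689
β = Cov / Var(R_m) = 85.4706 / 51.9689 = 1.6446
E(R) = R_f + β × MRP = 0.83% + 1.6446 × 7.28% = 12.80%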